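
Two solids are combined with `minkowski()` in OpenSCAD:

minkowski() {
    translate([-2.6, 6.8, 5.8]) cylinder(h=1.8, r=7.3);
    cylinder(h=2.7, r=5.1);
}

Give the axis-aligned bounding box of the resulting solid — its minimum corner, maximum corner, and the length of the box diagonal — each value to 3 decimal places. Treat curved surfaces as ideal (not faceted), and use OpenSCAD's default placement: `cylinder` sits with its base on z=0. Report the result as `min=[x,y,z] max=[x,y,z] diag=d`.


min=[-15.000,-5.600,5.800] max=[9.800,19.200,10.300] diag=35.360

A = translate([-2.6, 6.8, 5.8]) cylinder(h=1.8, r=7.3) → bbox [-9.9,-0.5,5.8] .. [4.7,14.1,7.6]
B = cylinder(h=2.7, r=5.1) → bbox [-5.1,-5.1,0] .. [5.1,5.1,2.7]
lo = A.lo+B.lo = [-9.9-5.1, -0.5-5.1, 5.8+0] = [-15.000,-5.600,5.800]
hi = A.hi+B.hi = [4.7+5.1, 14.1+5.1, 7.6+2.7] = [9.800,19.200,10.300]
diag = √(24.8²+24.8²+4.5²) = √1250.33 = 35.360


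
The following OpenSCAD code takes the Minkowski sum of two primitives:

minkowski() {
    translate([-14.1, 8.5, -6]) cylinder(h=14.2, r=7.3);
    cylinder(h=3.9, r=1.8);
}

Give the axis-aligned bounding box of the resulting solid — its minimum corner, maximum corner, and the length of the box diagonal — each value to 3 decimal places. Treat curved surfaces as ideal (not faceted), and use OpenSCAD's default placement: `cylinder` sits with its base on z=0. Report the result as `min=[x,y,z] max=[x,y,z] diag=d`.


A = translate([-14.1, 8.5, -6]) cylinder(h=14.2, r=7.3) → bbox [-21.4,1.2,-6] .. [-6.8,15.8,8.2]
B = cylinder(h=3.9, r=1.8) → bbox [-1.8,-1.8,0] .. [1.8,1.8,3.9]
lo = A.lo+B.lo = [-21.4-1.8, 1.2-1.8, -6+0] = [-23.200,-0.600,-6.000]
hi = A.hi+B.hi = [-6.8+1.8, 15.8+1.8, 8.2+3.9] = [-5.000,17.600,12.100]
diag = √(18.2²+18.2²+18.1²) = √990.09 = 31.466

min=[-23.200,-0.600,-6.000] max=[-5.000,17.600,12.100] diag=31.466


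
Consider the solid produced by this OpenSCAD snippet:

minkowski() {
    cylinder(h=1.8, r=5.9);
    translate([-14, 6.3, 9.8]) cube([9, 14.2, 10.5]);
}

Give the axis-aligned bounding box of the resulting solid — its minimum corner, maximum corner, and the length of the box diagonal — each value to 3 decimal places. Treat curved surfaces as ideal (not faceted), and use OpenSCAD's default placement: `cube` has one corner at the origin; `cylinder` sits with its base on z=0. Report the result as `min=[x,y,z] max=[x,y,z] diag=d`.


min=[-19.900,0.400,9.800] max=[0.900,26.400,22.100] diag=35.495

A = translate([-14, 6.3, 9.8]) cube([9, 14.2, 10.5]) → bbox [-14,6.3,9.8] .. [-5,20.5,20.3]
B = cylinder(h=1.8, r=5.9) → bbox [-5.9,-5.9,0] .. [5.9,5.9,1.8]
lo = A.lo+B.lo = [-14-5.9, 6.3-5.9, 9.8+0] = [-19.900,0.400,9.800]
hi = A.hi+B.hi = [-5+5.9, 20.5+5.9, 20.3+1.8] = [0.900,26.400,22.100]
diag = √(20.8²+26²+12.3²) = √1259.93 = 35.495


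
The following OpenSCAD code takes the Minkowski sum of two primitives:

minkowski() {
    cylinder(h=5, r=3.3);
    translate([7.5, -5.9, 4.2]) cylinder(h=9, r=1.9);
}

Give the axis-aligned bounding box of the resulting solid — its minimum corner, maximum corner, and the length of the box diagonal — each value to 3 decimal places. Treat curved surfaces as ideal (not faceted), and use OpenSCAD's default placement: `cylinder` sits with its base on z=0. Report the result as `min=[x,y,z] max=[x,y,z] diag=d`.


A = translate([7.5, -5.9, 4.2]) cylinder(h=9, r=1.9) → bbox [5.6,-7.8,4.2] .. [9.4,-4,13.2]
B = cylinder(h=5, r=3.3) → bbox [-3.3,-3.3,0] .. [3.3,3.3,5]
lo = A.lo+B.lo = [5.6-3.3, -7.8-3.3, 4.2+0] = [2.300,-11.100,4.200]
hi = A.hi+B.hi = [9.4+3.3, -4+3.3, 13.2+5] = [12.700,-0.700,18.200]
diag = √(10.4²+10.4²+14²) = √412.32 = 20.306

min=[2.300,-11.100,4.200] max=[12.700,-0.700,18.200] diag=20.306


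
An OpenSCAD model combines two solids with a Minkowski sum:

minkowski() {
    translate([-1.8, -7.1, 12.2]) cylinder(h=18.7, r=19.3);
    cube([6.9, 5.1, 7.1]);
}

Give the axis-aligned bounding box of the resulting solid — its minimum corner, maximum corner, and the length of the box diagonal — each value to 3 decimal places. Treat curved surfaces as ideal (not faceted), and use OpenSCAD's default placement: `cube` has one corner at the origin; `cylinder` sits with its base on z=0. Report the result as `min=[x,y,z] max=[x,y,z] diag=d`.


min=[-21.100,-26.400,12.200] max=[24.400,17.300,38.000] diag=68.158

A = translate([-1.8, -7.1, 12.2]) cylinder(h=18.7, r=19.3) → bbox [-21.1,-26.4,12.2] .. [17.5,12.2,30.9]
B = cube([6.9, 5.1, 7.1]) → bbox [0,0,0] .. [6.9,5.1,7.1]
lo = A.lo+B.lo = [-21.1+0, -26.4+0, 12.2+0] = [-21.100,-26.400,12.200]
hi = A.hi+B.hi = [17.5+6.9, 12.2+5.1, 30.9+7.1] = [24.400,17.300,38.000]
diag = √(45.5²+43.7²+25.8²) = √4645.58 = 68.158


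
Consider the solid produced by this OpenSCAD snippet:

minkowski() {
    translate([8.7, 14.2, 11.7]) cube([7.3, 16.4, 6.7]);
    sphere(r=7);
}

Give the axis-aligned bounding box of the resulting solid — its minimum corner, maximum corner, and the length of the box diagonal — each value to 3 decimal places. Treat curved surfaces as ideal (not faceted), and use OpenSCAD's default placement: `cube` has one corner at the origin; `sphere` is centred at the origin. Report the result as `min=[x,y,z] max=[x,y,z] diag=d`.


A = translate([8.7, 14.2, 11.7]) cube([7.3, 16.4, 6.7]) → bbox [8.7,14.2,11.7] .. [16,30.6,18.4]
B = sphere(r=7) → bbox [-7,-7,-7] .. [7,7,7]
lo = A.lo+B.lo = [8.7-7, 14.2-7, 11.7-7] = [1.700,7.200,4.700]
hi = A.hi+B.hi = [16+7, 30.6+7, 18.4+7] = [23.000,37.600,25.400]
diag = √(21.3²+30.4²+20.7²) = √1806.34 = 42.501

min=[1.700,7.200,4.700] max=[23.000,37.600,25.400] diag=42.501


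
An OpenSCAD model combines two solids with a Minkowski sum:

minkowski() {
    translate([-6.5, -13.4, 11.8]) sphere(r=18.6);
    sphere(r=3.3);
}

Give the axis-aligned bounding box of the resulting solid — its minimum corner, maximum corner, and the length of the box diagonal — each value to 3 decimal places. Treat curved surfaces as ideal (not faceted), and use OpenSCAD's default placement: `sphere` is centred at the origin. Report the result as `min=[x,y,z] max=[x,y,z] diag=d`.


A = translate([-6.5, -13.4, 11.8]) sphere(r=18.6) → bbox [-25.1,-32,-6.8] .. [12.1,5.2,30.4]
B = sphere(r=3.3) → bbox [-3.3,-3.3,-3.3] .. [3.3,3.3,3.3]
lo = A.lo+B.lo = [-25.1-3.3, -32-3.3, -6.8-3.3] = [-28.400,-35.300,-10.100]
hi = A.hi+B.hi = [12.1+3.3, 5.2+3.3, 30.4+3.3] = [15.400,8.500,33.700]
diag = √(43.8²+43.8²+43.8²) = √5755.32 = 75.864

min=[-28.400,-35.300,-10.100] max=[15.400,8.500,33.700] diag=75.864


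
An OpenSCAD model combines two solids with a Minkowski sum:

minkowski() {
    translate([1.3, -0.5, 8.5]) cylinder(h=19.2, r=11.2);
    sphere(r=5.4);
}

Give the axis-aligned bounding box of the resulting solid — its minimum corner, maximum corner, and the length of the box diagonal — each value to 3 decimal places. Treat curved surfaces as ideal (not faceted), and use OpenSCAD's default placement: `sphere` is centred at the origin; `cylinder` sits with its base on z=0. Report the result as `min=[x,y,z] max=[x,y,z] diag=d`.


A = translate([1.3, -0.5, 8.5]) cylinder(h=19.2, r=11.2) → bbox [-9.9,-11.7,8.5] .. [12.5,10.7,27.7]
B = sphere(r=5.4) → bbox [-5.4,-5.4,-5.4] .. [5.4,5.4,5.4]
lo = A.lo+B.lo = [-9.9-5.4, -11.7-5.4, 8.5-5.4] = [-15.300,-17.100,3.100]
hi = A.hi+B.hi = [12.5+5.4, 10.7+5.4, 27.7+5.4] = [17.900,16.100,33.100]
diag = √(33.2²+33.2²+30²) = √3104.48 = 55.718

min=[-15.300,-17.100,3.100] max=[17.900,16.100,33.100] diag=55.718


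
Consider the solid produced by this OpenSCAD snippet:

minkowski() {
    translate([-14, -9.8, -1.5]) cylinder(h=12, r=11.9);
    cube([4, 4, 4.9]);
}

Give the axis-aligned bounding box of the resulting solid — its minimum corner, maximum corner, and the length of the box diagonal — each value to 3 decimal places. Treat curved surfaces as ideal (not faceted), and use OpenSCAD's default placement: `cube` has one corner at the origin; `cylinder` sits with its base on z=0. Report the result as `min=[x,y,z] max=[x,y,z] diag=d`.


min=[-25.900,-21.700,-1.500] max=[1.900,6.100,15.400] diag=42.794

A = translate([-14, -9.8, -1.5]) cylinder(h=12, r=11.9) → bbox [-25.9,-21.7,-1.5] .. [-2.1,2.1,10.5]
B = cube([4, 4, 4.9]) → bbox [0,0,0] .. [4,4,4.9]
lo = A.lo+B.lo = [-25.9+0, -21.7+0, -1.5+0] = [-25.900,-21.700,-1.500]
hi = A.hi+B.hi = [-2.1+4, 2.1+4, 10.5+4.9] = [1.900,6.100,15.400]
diag = √(27.8²+27.8²+16.9²) = √1831.29 = 42.794


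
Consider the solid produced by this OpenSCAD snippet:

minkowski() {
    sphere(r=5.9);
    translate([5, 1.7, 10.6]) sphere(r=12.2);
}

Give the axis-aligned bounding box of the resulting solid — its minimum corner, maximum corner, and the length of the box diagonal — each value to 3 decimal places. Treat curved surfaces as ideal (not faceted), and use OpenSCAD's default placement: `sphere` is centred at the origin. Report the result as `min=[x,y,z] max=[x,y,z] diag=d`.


A = translate([5, 1.7, 10.6]) sphere(r=12.2) → bbox [-7.2,-10.5,-1.6] .. [17.2,13.9,22.8]
B = sphere(r=5.9) → bbox [-5.9,-5.9,-5.9] .. [5.9,5.9,5.9]
lo = A.lo+B.lo = [-7.2-5.9, -10.5-5.9, -1.6-5.9] = [-13.100,-16.400,-7.500]
hi = A.hi+B.hi = [17.2+5.9, 13.9+5.9, 22.8+5.9] = [23.100,19.800,28.700]
diag = √(36.2²+36.2²+36.2²) = √3931.32 = 62.700

min=[-13.100,-16.400,-7.500] max=[23.100,19.800,28.700] diag=62.700


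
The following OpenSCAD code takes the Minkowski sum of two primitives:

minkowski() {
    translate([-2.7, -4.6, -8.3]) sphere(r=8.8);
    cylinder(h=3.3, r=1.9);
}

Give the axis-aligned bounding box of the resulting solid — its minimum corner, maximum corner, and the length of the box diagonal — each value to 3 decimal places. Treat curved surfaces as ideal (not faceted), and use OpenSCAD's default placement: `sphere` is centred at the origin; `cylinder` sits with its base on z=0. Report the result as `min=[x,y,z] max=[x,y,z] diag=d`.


A = translate([-2.7, -4.6, -8.3]) sphere(r=8.8) → bbox [-11.5,-13.4,-17.1] .. [6.1,4.2,0.5]
B = cylinder(h=3.3, r=1.9) → bbox [-1.9,-1.9,0] .. [1.9,1.9,3.3]
lo = A.lo+B.lo = [-11.5-1.9, -13.4-1.9, -17.1+0] = [-13.400,-15.300,-17.100]
hi = A.hi+B.hi = [6.1+1.9, 4.2+1.9, 0.5+3.3] = [8.000,6.100,3.800]
diag = √(21.4²+21.4²+20.9²) = √1352.73 = 36.779

min=[-13.400,-15.300,-17.100] max=[8.000,6.100,3.800] diag=36.779


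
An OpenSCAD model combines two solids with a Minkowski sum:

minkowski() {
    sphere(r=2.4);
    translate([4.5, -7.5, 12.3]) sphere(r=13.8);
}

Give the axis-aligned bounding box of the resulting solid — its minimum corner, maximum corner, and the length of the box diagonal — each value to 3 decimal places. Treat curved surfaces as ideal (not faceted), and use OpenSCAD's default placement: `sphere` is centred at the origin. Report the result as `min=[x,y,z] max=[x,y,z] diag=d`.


A = translate([4.5, -7.5, 12.3]) sphere(r=13.8) → bbox [-9.3,-21.3,-1.5] .. [18.3,6.3,26.1]
B = sphere(r=2.4) → bbox [-2.4,-2.4,-2.4] .. [2.4,2.4,2.4]
lo = A.lo+B.lo = [-9.3-2.4, -21.3-2.4, -1.5-2.4] = [-11.700,-23.700,-3.900]
hi = A.hi+B.hi = [18.3+2.4, 6.3+2.4, 26.1+2.4] = [20.700,8.700,28.500]
diag = √(32.4²+32.4²+32.4²) = √3149.28 = 56.118

min=[-11.700,-23.700,-3.900] max=[20.700,8.700,28.500] diag=56.118


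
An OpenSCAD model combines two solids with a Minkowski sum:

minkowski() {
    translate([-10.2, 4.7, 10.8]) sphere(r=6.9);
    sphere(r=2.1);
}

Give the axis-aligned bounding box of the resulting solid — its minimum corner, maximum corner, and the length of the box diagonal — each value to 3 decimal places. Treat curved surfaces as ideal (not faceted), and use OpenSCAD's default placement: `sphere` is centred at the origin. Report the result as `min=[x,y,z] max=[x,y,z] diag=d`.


A = translate([-10.2, 4.7, 10.8]) sphere(r=6.9) → bbox [-17.1,-2.2,3.9] .. [-3.3,11.6,17.7]
B = sphere(r=2.1) → bbox [-2.1,-2.1,-2.1] .. [2.1,2.1,2.1]
lo = A.lo+B.lo = [-17.1-2.1, -2.2-2.1, 3.9-2.1] = [-19.200,-4.300,1.800]
hi = A.hi+B.hi = [-3.3+2.1, 11.6+2.1, 17.7+2.1] = [-1.200,13.700,19.800]
diag = √(18²+18²+18²) = √972 = 31.177

min=[-19.200,-4.300,1.800] max=[-1.200,13.700,19.800] diag=31.177


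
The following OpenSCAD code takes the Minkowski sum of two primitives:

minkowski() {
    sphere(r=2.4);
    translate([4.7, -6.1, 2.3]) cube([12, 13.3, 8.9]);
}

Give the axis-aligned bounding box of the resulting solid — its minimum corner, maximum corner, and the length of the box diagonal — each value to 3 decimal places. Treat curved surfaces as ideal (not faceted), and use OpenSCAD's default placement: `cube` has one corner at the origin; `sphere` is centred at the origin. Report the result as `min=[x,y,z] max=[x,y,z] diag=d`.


min=[2.300,-8.500,-0.100] max=[19.100,9.600,13.600] diag=28.241

A = translate([4.7, -6.1, 2.3]) cube([12, 13.3, 8.9]) → bbox [4.7,-6.1,2.3] .. [16.7,7.2,11.2]
B = sphere(r=2.4) → bbox [-2.4,-2.4,-2.4] .. [2.4,2.4,2.4]
lo = A.lo+B.lo = [4.7-2.4, -6.1-2.4, 2.3-2.4] = [2.300,-8.500,-0.100]
hi = A.hi+B.hi = [16.7+2.4, 7.2+2.4, 11.2+2.4] = [19.100,9.600,13.600]
diag = √(16.8²+18.1²+13.7²) = √797.54 = 28.241


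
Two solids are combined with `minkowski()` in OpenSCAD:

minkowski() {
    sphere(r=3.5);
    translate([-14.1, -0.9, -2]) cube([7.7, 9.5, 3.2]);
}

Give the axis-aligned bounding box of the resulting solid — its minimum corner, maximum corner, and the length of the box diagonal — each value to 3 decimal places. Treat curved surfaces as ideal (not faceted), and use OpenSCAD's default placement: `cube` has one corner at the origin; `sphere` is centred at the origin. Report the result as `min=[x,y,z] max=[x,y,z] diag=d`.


A = translate([-14.1, -0.9, -2]) cube([7.7, 9.5, 3.2]) → bbox [-14.1,-0.9,-2] .. [-6.4,8.6,1.2]
B = sphere(r=3.5) → bbox [-3.5,-3.5,-3.5] .. [3.5,3.5,3.5]
lo = A.lo+B.lo = [-14.1-3.5, -0.9-3.5, -2-3.5] = [-17.600,-4.400,-5.500]
hi = A.hi+B.hi = [-6.4+3.5, 8.6+3.5, 1.2+3.5] = [-2.900,12.100,4.700]
diag = √(14.7²+16.5²+10.2²) = √592.38 = 24.339

min=[-17.600,-4.400,-5.500] max=[-2.900,12.100,4.700] diag=24.339


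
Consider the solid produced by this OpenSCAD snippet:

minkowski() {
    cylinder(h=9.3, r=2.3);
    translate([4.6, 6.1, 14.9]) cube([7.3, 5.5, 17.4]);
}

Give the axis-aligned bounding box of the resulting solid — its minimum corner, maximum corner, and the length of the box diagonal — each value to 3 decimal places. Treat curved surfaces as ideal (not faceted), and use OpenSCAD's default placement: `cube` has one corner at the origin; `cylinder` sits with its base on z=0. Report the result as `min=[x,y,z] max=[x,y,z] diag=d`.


min=[2.300,3.800,14.900] max=[14.200,13.900,41.600] diag=30.927

A = translate([4.6, 6.1, 14.9]) cube([7.3, 5.5, 17.4]) → bbox [4.6,6.1,14.9] .. [11.9,11.6,32.3]
B = cylinder(h=9.3, r=2.3) → bbox [-2.3,-2.3,0] .. [2.3,2.3,9.3]
lo = A.lo+B.lo = [4.6-2.3, 6.1-2.3, 14.9+0] = [2.300,3.800,14.900]
hi = A.hi+B.hi = [11.9+2.3, 11.6+2.3, 32.3+9.3] = [14.200,13.900,41.600]
diag = √(11.9²+10.1²+26.7²) = √956.51 = 30.927


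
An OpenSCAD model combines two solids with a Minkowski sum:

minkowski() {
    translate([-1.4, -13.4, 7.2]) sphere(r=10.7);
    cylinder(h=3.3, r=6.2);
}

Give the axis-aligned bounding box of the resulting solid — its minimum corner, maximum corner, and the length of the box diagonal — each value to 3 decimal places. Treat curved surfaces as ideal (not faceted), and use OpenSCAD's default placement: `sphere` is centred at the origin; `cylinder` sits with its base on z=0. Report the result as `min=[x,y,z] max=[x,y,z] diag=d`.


A = translate([-1.4, -13.4, 7.2]) sphere(r=10.7) → bbox [-12.1,-24.1,-3.5] .. [9.3,-2.7,17.9]
B = cylinder(h=3.3, r=6.2) → bbox [-6.2,-6.2,0] .. [6.2,6.2,3.3]
lo = A.lo+B.lo = [-12.1-6.2, -24.1-6.2, -3.5+0] = [-18.300,-30.300,-3.500]
hi = A.hi+B.hi = [9.3+6.2, -2.7+6.2, 17.9+3.3] = [15.500,3.500,21.200]
diag = √(33.8²+33.8²+24.7²) = √2894.97 = 53.805

min=[-18.300,-30.300,-3.500] max=[15.500,3.500,21.200] diag=53.805


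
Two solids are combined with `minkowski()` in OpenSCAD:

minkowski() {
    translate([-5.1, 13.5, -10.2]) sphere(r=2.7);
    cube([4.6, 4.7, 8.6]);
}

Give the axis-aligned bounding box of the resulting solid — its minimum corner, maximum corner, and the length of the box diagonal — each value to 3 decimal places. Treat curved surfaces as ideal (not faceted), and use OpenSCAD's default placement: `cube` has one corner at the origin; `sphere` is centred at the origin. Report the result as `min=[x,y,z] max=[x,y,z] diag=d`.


A = translate([-5.1, 13.5, -10.2]) sphere(r=2.7) → bbox [-7.8,10.8,-12.9] .. [-2.4,16.2,-7.5]
B = cube([4.6, 4.7, 8.6]) → bbox [0,0,0] .. [4.6,4.7,8.6]
lo = A.lo+B.lo = [-7.8+0, 10.8+0, -12.9+0] = [-7.800,10.800,-12.900]
hi = A.hi+B.hi = [-2.4+4.6, 16.2+4.7, -7.5+8.6] = [2.200,20.900,1.100]
diag = √(10²+10.1²+14²) = √398.01 = 19.950

min=[-7.800,10.800,-12.900] max=[2.200,20.900,1.100] diag=19.950


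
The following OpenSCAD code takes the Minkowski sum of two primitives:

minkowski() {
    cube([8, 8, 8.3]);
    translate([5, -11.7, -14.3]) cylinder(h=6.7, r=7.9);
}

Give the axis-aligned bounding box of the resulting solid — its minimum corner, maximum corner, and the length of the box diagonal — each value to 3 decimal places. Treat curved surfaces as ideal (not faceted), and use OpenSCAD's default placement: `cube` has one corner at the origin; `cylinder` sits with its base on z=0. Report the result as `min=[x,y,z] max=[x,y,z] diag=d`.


A = translate([5, -11.7, -14.3]) cylinder(h=6.7, r=7.9) → bbox [-2.9,-19.6,-14.3] .. [12.9,-3.8,-7.6]
B = cube([8, 8, 8.3]) → bbox [0,0,0] .. [8,8,8.3]
lo = A.lo+B.lo = [-2.9+0, -19.6+0, -14.3+0] = [-2.900,-19.600,-14.300]
hi = A.hi+B.hi = [12.9+8, -3.8+8, -7.6+8.3] = [20.900,4.200,0.700]
diag = √(23.8²+23.8²+15²) = √1357.88 = 36.849

min=[-2.900,-19.600,-14.300] max=[20.900,4.200,0.700] diag=36.849


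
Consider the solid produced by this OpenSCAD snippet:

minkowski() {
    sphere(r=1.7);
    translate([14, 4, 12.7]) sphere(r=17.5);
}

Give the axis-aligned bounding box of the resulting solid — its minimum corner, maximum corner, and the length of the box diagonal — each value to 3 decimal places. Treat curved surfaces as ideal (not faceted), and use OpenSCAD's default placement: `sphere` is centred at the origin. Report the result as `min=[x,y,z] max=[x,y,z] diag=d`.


A = translate([14, 4, 12.7]) sphere(r=17.5) → bbox [-3.5,-13.5,-4.8] .. [31.5,21.5,30.2]
B = sphere(r=1.7) → bbox [-1.7,-1.7,-1.7] .. [1.7,1.7,1.7]
lo = A.lo+B.lo = [-3.5-1.7, -13.5-1.7, -4.8-1.7] = [-5.200,-15.200,-6.500]
hi = A.hi+B.hi = [31.5+1.7, 21.5+1.7, 30.2+1.7] = [33.200,23.200,31.900]
diag = √(38.4²+38.4²+38.4²) = √4423.68 = 66.511

min=[-5.200,-15.200,-6.500] max=[33.200,23.200,31.900] diag=66.511


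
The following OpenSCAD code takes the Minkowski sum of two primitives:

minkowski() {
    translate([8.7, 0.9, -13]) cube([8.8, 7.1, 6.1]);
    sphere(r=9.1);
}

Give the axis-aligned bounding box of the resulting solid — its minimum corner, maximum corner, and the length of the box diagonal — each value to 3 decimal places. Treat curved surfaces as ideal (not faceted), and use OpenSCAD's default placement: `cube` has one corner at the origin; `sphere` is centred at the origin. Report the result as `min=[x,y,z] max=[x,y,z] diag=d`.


min=[-0.400,-8.200,-22.100] max=[26.600,17.100,2.200] diag=44.267

A = translate([8.7, 0.9, -13]) cube([8.8, 7.1, 6.1]) → bbox [8.7,0.9,-13] .. [17.5,8,-6.9]
B = sphere(r=9.1) → bbox [-9.1,-9.1,-9.1] .. [9.1,9.1,9.1]
lo = A.lo+B.lo = [8.7-9.1, 0.9-9.1, -13-9.1] = [-0.400,-8.200,-22.100]
hi = A.hi+B.hi = [17.5+9.1, 8+9.1, -6.9+9.1] = [26.600,17.100,2.200]
diag = √(27²+25.3²+24.3²) = √1959.58 = 44.267


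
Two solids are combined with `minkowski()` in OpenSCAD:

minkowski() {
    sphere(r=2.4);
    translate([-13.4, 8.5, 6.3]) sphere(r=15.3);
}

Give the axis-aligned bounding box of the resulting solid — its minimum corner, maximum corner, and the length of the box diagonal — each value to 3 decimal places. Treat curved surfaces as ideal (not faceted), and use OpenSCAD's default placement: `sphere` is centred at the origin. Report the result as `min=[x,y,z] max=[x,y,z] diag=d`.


A = translate([-13.4, 8.5, 6.3]) sphere(r=15.3) → bbox [-28.7,-6.8,-9] .. [1.9,23.8,21.6]
B = sphere(r=2.4) → bbox [-2.4,-2.4,-2.4] .. [2.4,2.4,2.4]
lo = A.lo+B.lo = [-28.7-2.4, -6.8-2.4, -9-2.4] = [-31.100,-9.200,-11.400]
hi = A.hi+B.hi = [1.9+2.4, 23.8+2.4, 21.6+2.4] = [4.300,26.200,24.000]
diag = √(35.4²+35.4²+35.4²) = √3759.48 = 61.315

min=[-31.100,-9.200,-11.400] max=[4.300,26.200,24.000] diag=61.315


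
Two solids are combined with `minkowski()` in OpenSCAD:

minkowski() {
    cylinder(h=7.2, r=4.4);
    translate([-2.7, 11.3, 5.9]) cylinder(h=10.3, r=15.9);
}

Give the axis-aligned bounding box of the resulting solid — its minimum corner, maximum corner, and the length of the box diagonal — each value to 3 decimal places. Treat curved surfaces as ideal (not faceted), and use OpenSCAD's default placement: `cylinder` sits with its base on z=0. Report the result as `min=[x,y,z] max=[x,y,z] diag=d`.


min=[-23.000,-9.000,5.900] max=[17.600,31.600,23.400] diag=60.025

A = translate([-2.7, 11.3, 5.9]) cylinder(h=10.3, r=15.9) → bbox [-18.6,-4.6,5.9] .. [13.2,27.2,16.2]
B = cylinder(h=7.2, r=4.4) → bbox [-4.4,-4.4,0] .. [4.4,4.4,7.2]
lo = A.lo+B.lo = [-18.6-4.4, -4.6-4.4, 5.9+0] = [-23.000,-9.000,5.900]
hi = A.hi+B.hi = [13.2+4.4, 27.2+4.4, 16.2+7.2] = [17.600,31.600,23.400]
diag = √(40.6²+40.6²+17.5²) = √3602.97 = 60.025


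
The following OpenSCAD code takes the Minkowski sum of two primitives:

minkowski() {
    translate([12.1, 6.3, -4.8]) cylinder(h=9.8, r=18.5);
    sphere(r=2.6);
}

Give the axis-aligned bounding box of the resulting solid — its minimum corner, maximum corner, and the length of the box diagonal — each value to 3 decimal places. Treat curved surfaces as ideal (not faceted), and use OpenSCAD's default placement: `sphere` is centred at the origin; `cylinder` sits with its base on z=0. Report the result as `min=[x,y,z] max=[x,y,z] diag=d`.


A = translate([12.1, 6.3, -4.8]) cylinder(h=9.8, r=18.5) → bbox [-6.4,-12.2,-4.8] .. [30.6,24.8,5]
B = sphere(r=2.6) → bbox [-2.6,-2.6,-2.6] .. [2.6,2.6,2.6]
lo = A.lo+B.lo = [-6.4-2.6, -12.2-2.6, -4.8-2.6] = [-9.000,-14.800,-7.400]
hi = A.hi+B.hi = [30.6+2.6, 24.8+2.6, 5+2.6] = [33.200,27.400,7.600]
diag = √(42.2²+42.2²+15²) = √3786.68 = 61.536

min=[-9.000,-14.800,-7.400] max=[33.200,27.400,7.600] diag=61.536


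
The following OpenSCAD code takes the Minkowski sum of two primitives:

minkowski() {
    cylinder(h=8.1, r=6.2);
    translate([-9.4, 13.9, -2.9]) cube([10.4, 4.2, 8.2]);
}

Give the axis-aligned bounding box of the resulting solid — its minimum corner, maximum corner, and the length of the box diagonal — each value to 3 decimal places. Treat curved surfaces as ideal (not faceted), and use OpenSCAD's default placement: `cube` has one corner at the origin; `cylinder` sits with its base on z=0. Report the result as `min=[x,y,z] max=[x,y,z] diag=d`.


A = translate([-9.4, 13.9, -2.9]) cube([10.4, 4.2, 8.2]) → bbox [-9.4,13.9,-2.9] .. [1,18.1,5.3]
B = cylinder(h=8.1, r=6.2) → bbox [-6.2,-6.2,0] .. [6.2,6.2,8.1]
lo = A.lo+B.lo = [-9.4-6.2, 13.9-6.2, -2.9+0] = [-15.600,7.700,-2.900]
hi = A.hi+B.hi = [1+6.2, 18.1+6.2, 5.3+8.1] = [7.200,24.300,13.400]
diag = √(22.8²+16.6²+16.3²) = √1061.09 = 32.574

min=[-15.600,7.700,-2.900] max=[7.200,24.300,13.400] diag=32.574


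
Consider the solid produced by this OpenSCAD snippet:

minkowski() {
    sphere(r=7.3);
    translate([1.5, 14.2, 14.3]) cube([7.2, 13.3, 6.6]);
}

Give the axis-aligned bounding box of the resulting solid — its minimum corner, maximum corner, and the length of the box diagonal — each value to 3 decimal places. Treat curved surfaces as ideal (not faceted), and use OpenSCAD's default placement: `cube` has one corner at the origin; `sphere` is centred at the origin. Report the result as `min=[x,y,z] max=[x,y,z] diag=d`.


min=[-5.800,6.900,7.000] max=[16.000,34.800,28.200] diag=41.269

A = translate([1.5, 14.2, 14.3]) cube([7.2, 13.3, 6.6]) → bbox [1.5,14.2,14.3] .. [8.7,27.5,20.9]
B = sphere(r=7.3) → bbox [-7.3,-7.3,-7.3] .. [7.3,7.3,7.3]
lo = A.lo+B.lo = [1.5-7.3, 14.2-7.3, 14.3-7.3] = [-5.800,6.900,7.000]
hi = A.hi+B.hi = [8.7+7.3, 27.5+7.3, 20.9+7.3] = [16.000,34.800,28.200]
diag = √(21.8²+27.9²+21.2²) = √1703.09 = 41.269


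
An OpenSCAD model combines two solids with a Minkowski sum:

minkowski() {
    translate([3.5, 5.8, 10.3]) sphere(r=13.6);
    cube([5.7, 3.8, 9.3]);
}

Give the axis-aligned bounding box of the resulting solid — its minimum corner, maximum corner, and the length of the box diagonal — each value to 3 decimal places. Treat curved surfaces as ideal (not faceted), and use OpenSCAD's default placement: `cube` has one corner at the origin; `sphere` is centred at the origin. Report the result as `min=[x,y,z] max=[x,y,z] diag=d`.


min=[-10.100,-7.800,-3.300] max=[22.800,23.200,33.200] diag=58.100

A = translate([3.5, 5.8, 10.3]) sphere(r=13.6) → bbox [-10.1,-7.8,-3.3] .. [17.1,19.4,23.9]
B = cube([5.7, 3.8, 9.3]) → bbox [0,0,0] .. [5.7,3.8,9.3]
lo = A.lo+B.lo = [-10.1+0, -7.8+0, -3.3+0] = [-10.100,-7.800,-3.300]
hi = A.hi+B.hi = [17.1+5.7, 19.4+3.8, 23.9+9.3] = [22.800,23.200,33.200]
diag = √(32.9²+31²+36.5²) = √3375.66 = 58.100


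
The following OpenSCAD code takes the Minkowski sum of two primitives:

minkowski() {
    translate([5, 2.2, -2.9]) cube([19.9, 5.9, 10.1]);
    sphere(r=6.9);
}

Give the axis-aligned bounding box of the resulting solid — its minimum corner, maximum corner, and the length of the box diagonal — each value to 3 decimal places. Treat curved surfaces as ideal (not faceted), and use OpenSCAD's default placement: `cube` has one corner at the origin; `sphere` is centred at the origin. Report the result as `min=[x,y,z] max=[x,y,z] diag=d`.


min=[-1.900,-4.700,-9.800] max=[31.800,15.000,14.100] diag=45.771

A = translate([5, 2.2, -2.9]) cube([19.9, 5.9, 10.1]) → bbox [5,2.2,-2.9] .. [24.9,8.1,7.2]
B = sphere(r=6.9) → bbox [-6.9,-6.9,-6.9] .. [6.9,6.9,6.9]
lo = A.lo+B.lo = [5-6.9, 2.2-6.9, -2.9-6.9] = [-1.900,-4.700,-9.800]
hi = A.hi+B.hi = [24.9+6.9, 8.1+6.9, 7.2+6.9] = [31.800,15.000,14.100]
diag = √(33.7²+19.7²+23.9²) = √2094.99 = 45.771


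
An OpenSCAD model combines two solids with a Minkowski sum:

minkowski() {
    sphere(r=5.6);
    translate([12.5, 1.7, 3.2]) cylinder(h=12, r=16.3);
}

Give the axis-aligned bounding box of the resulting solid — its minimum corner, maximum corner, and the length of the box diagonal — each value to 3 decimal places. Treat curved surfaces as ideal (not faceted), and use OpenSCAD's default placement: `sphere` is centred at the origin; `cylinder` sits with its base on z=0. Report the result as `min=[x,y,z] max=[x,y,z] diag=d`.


A = translate([12.5, 1.7, 3.2]) cylinder(h=12, r=16.3) → bbox [-3.8,-14.6,3.2] .. [28.8,18,15.2]
B = sphere(r=5.6) → bbox [-5.6,-5.6,-5.6] .. [5.6,5.6,5.6]
lo = A.lo+B.lo = [-3.8-5.6, -14.6-5.6, 3.2-5.6] = [-9.400,-20.200,-2.400]
hi = A.hi+B.hi = [28.8+5.6, 18+5.6, 15.2+5.6] = [34.400,23.600,20.800]
diag = √(43.8²+43.8²+23.2²) = √4375.12 = 66.145

min=[-9.400,-20.200,-2.400] max=[34.400,23.600,20.800] diag=66.145


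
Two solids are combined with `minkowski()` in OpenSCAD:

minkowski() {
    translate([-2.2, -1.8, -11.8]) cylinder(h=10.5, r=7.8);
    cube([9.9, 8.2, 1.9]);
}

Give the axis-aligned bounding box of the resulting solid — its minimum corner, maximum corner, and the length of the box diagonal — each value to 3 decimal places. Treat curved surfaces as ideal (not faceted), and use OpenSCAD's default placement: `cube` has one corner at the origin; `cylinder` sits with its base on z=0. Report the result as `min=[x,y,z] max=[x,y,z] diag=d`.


A = translate([-2.2, -1.8, -11.8]) cylinder(h=10.5, r=7.8) → bbox [-10,-9.6,-11.8] .. [5.6,6,-1.3]
B = cube([9.9, 8.2, 1.9]) → bbox [0,0,0] .. [9.9,8.2,1.9]
lo = A.lo+B.lo = [-10+0, -9.6+0, -11.8+0] = [-10.000,-9.600,-11.800]
hi = A.hi+B.hi = [5.6+9.9, 6+8.2, -1.3+1.9] = [15.500,14.200,0.600]
diag = √(25.5²+23.8²+12.4²) = √1370.45 = 37.020

min=[-10.000,-9.600,-11.800] max=[15.500,14.200,0.600] diag=37.020


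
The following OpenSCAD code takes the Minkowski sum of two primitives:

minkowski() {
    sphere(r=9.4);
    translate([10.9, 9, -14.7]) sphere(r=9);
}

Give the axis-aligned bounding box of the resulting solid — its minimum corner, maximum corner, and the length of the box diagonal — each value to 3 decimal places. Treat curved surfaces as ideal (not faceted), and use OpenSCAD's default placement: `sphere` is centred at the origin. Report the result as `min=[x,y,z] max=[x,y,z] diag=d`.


min=[-7.500,-9.400,-33.100] max=[29.300,27.400,3.700] diag=63.739

A = translate([10.9, 9, -14.7]) sphere(r=9) → bbox [1.9,0,-23.7] .. [19.9,18,-5.7]
B = sphere(r=9.4) → bbox [-9.4,-9.4,-9.4] .. [9.4,9.4,9.4]
lo = A.lo+B.lo = [1.9-9.4, 0-9.4, -23.7-9.4] = [-7.500,-9.400,-33.100]
hi = A.hi+B.hi = [19.9+9.4, 18+9.4, -5.7+9.4] = [29.300,27.400,3.700]
diag = √(36.8²+36.8²+36.8²) = √4062.72 = 63.739


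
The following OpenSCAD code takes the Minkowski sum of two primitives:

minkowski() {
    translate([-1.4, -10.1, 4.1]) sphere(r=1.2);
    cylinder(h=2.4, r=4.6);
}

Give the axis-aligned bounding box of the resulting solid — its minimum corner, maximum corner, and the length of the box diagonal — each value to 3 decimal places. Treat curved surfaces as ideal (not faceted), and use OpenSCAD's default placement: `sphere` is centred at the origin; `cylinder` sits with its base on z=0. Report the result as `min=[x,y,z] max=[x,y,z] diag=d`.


A = translate([-1.4, -10.1, 4.1]) sphere(r=1.2) → bbox [-2.6,-11.3,2.9] .. [-0.2,-8.9,5.3]
B = cylinder(h=2.4, r=4.6) → bbox [-4.6,-4.6,0] .. [4.6,4.6,2.4]
lo = A.lo+B.lo = [-2.6-4.6, -11.3-4.6, 2.9+0] = [-7.200,-15.900,2.900]
hi = A.hi+B.hi = [-0.2+4.6, -8.9+4.6, 5.3+2.4] = [4.400,-4.300,7.700]
diag = √(11.6²+11.6²+4.8²) = √292.16 = 17.093

min=[-7.200,-15.900,2.900] max=[4.400,-4.300,7.700] diag=17.093


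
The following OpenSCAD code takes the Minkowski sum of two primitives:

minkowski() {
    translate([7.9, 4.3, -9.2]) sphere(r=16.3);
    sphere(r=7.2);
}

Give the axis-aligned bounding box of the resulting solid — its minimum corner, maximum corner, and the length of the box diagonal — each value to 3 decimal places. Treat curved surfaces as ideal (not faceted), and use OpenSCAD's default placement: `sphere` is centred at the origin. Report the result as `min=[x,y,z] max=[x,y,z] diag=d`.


min=[-15.600,-19.200,-32.700] max=[31.400,27.800,14.300] diag=81.406

A = translate([7.9, 4.3, -9.2]) sphere(r=16.3) → bbox [-8.4,-12,-25.5] .. [24.2,20.6,7.1]
B = sphere(r=7.2) → bbox [-7.2,-7.2,-7.2] .. [7.2,7.2,7.2]
lo = A.lo+B.lo = [-8.4-7.2, -12-7.2, -25.5-7.2] = [-15.600,-19.200,-32.700]
hi = A.hi+B.hi = [24.2+7.2, 20.6+7.2, 7.1+7.2] = [31.400,27.800,14.300]
diag = √(47²+47²+47²) = √6627 = 81.406


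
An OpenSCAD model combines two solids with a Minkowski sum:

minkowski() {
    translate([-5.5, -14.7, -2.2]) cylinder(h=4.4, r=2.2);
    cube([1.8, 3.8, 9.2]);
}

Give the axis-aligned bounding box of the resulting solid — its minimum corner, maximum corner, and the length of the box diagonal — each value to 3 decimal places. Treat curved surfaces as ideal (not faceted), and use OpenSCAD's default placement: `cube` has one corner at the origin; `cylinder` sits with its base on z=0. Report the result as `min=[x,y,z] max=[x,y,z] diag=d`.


A = translate([-5.5, -14.7, -2.2]) cylinder(h=4.4, r=2.2) → bbox [-7.7,-16.9,-2.2] .. [-3.3,-12.5,2.2]
B = cube([1.8, 3.8, 9.2]) → bbox [0,0,0] .. [1.8,3.8,9.2]
lo = A.lo+B.lo = [-7.7+0, -16.9+0, -2.2+0] = [-7.700,-16.900,-2.200]
hi = A.hi+B.hi = [-3.3+1.8, -12.5+3.8, 2.2+9.2] = [-1.500,-8.700,11.400]
diag = √(6.2²+8.2²+13.6²) = √290.64 = 17.048

min=[-7.700,-16.900,-2.200] max=[-1.500,-8.700,11.400] diag=17.048


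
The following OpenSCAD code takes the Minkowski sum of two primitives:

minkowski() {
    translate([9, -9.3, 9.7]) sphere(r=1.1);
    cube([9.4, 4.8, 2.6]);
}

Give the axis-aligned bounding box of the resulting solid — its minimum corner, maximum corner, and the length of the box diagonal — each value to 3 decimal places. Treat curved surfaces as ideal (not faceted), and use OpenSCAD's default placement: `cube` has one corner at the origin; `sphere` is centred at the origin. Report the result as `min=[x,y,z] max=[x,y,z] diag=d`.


A = translate([9, -9.3, 9.7]) sphere(r=1.1) → bbox [7.9,-10.4,8.6] .. [10.1,-8.2,10.8]
B = cube([9.4, 4.8, 2.6]) → bbox [0,0,0] .. [9.4,4.8,2.6]
lo = A.lo+B.lo = [7.9+0, -10.4+0, 8.6+0] = [7.900,-10.400,8.600]
hi = A.hi+B.hi = [10.1+9.4, -8.2+4.8, 10.8+2.6] = [19.500,-3.400,13.400]
diag = √(11.6²+7²+4.8²) = √206.6 = 14.374

min=[7.900,-10.400,8.600] max=[19.500,-3.400,13.400] diag=14.374


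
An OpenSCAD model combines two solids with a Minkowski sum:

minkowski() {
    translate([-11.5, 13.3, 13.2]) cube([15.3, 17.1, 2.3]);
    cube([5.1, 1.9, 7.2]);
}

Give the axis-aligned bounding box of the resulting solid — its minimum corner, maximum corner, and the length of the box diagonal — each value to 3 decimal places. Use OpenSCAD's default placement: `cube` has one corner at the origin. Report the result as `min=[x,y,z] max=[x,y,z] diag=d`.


A = translate([-11.5, 13.3, 13.2]) cube([15.3, 17.1, 2.3]) → bbox [-11.5,13.3,13.2] .. [3.8,30.4,15.5]
B = cube([5.1, 1.9, 7.2]) → bbox [0,0,0] .. [5.1,1.9,7.2]
lo = A.lo+B.lo = [-11.5+0, 13.3+0, 13.2+0] = [-11.500,13.300,13.200]
hi = A.hi+B.hi = [3.8+5.1, 30.4+1.9, 15.5+7.2] = [8.900,32.300,22.700]
diag = √(20.4²+19²+9.5²) = √867.41 = 29.452

min=[-11.500,13.300,13.200] max=[8.900,32.300,22.700] diag=29.452


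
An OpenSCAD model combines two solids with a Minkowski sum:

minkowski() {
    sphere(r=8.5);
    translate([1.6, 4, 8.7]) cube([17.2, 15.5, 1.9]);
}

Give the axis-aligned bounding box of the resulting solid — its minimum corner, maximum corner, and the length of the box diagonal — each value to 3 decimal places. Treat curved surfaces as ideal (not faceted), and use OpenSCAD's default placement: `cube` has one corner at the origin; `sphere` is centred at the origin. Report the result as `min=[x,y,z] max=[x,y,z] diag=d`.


min=[-6.900,-4.500,0.200] max=[27.300,28.000,19.100] diag=50.824

A = translate([1.6, 4, 8.7]) cube([17.2, 15.5, 1.9]) → bbox [1.6,4,8.7] .. [18.8,19.5,10.6]
B = sphere(r=8.5) → bbox [-8.5,-8.5,-8.5] .. [8.5,8.5,8.5]
lo = A.lo+B.lo = [1.6-8.5, 4-8.5, 8.7-8.5] = [-6.900,-4.500,0.200]
hi = A.hi+B.hi = [18.8+8.5, 19.5+8.5, 10.6+8.5] = [27.300,28.000,19.100]
diag = √(34.2²+32.5²+18.9²) = √2583.1 = 50.824


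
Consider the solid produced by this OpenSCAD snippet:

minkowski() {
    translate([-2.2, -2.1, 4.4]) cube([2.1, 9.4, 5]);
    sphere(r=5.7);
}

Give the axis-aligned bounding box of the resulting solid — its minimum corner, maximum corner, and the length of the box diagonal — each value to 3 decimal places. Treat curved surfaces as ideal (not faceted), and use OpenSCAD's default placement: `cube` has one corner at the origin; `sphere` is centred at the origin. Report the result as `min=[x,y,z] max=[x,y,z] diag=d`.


min=[-7.900,-7.800,-1.300] max=[5.600,13.000,15.100] diag=29.730

A = translate([-2.2, -2.1, 4.4]) cube([2.1, 9.4, 5]) → bbox [-2.2,-2.1,4.4] .. [-0.1,7.3,9.4]
B = sphere(r=5.7) → bbox [-5.7,-5.7,-5.7] .. [5.7,5.7,5.7]
lo = A.lo+B.lo = [-2.2-5.7, -2.1-5.7, 4.4-5.7] = [-7.900,-7.800,-1.300]
hi = A.hi+B.hi = [-0.1+5.7, 7.3+5.7, 9.4+5.7] = [5.600,13.000,15.100]
diag = √(13.5²+20.8²+16.4²) = √883.85 = 29.730


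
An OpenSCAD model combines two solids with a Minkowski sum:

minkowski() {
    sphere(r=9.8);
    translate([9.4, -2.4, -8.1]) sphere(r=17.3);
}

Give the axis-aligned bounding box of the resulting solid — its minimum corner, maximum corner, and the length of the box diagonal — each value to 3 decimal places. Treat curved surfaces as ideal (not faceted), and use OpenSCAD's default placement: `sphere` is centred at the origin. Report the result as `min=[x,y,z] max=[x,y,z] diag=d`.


A = translate([9.4, -2.4, -8.1]) sphere(r=17.3) → bbox [-7.9,-19.7,-25.4] .. [26.7,14.9,9.2]
B = sphere(r=9.8) → bbox [-9.8,-9.8,-9.8] .. [9.8,9.8,9.8]
lo = A.lo+B.lo = [-7.9-9.8, -19.7-9.8, -25.4-9.8] = [-17.700,-29.500,-35.200]
hi = A.hi+B.hi = [26.7+9.8, 14.9+9.8, 9.2+9.8] = [36.500,24.700,19.000]
diag = √(54.2²+54.2²+54.2²) = √8812.92 = 93.877

min=[-17.700,-29.500,-35.200] max=[36.500,24.700,19.000] diag=93.877


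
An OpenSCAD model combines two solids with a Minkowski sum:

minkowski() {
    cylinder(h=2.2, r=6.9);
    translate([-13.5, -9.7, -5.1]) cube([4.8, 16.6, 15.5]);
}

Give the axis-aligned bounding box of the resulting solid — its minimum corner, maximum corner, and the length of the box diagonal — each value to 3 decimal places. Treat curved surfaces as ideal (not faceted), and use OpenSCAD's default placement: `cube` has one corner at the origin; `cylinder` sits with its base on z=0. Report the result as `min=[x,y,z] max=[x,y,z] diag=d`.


A = translate([-13.5, -9.7, -5.1]) cube([4.8, 16.6, 15.5]) → bbox [-13.5,-9.7,-5.1] .. [-8.7,6.9,10.4]
B = cylinder(h=2.2, r=6.9) → bbox [-6.9,-6.9,0] .. [6.9,6.9,2.2]
lo = A.lo+B.lo = [-13.5-6.9, -9.7-6.9, -5.1+0] = [-20.400,-16.600,-5.100]
hi = A.hi+B.hi = [-8.7+6.9, 6.9+6.9, 10.4+2.2] = [-1.800,13.800,12.600]
diag = √(18.6²+30.4²+17.7²) = √1583.41 = 39.792

min=[-20.400,-16.600,-5.100] max=[-1.800,13.800,12.600] diag=39.792


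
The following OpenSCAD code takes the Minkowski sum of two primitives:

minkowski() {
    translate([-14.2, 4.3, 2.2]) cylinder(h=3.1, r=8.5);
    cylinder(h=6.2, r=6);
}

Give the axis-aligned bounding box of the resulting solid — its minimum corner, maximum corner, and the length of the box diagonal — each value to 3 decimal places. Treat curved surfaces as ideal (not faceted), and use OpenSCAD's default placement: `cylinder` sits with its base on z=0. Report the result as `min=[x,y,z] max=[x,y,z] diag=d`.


min=[-28.700,-10.200,2.200] max=[0.300,18.800,11.500] diag=42.053

A = translate([-14.2, 4.3, 2.2]) cylinder(h=3.1, r=8.5) → bbox [-22.7,-4.2,2.2] .. [-5.7,12.8,5.3]
B = cylinder(h=6.2, r=6) → bbox [-6,-6,0] .. [6,6,6.2]
lo = A.lo+B.lo = [-22.7-6, -4.2-6, 2.2+0] = [-28.700,-10.200,2.200]
hi = A.hi+B.hi = [-5.7+6, 12.8+6, 5.3+6.2] = [0.300,18.800,11.500]
diag = √(29²+29²+9.3²) = √1768.49 = 42.053


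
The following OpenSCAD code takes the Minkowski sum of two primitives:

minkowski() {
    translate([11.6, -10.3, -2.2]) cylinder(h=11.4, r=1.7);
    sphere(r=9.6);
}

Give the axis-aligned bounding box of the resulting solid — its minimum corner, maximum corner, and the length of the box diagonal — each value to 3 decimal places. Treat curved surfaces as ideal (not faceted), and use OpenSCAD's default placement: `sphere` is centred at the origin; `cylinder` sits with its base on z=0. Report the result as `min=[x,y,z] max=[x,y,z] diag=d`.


min=[0.300,-21.600,-11.800] max=[22.900,1.000,18.800] diag=44.248

A = translate([11.6, -10.3, -2.2]) cylinder(h=11.4, r=1.7) → bbox [9.9,-12,-2.2] .. [13.3,-8.6,9.2]
B = sphere(r=9.6) → bbox [-9.6,-9.6,-9.6] .. [9.6,9.6,9.6]
lo = A.lo+B.lo = [9.9-9.6, -12-9.6, -2.2-9.6] = [0.300,-21.600,-11.800]
hi = A.hi+B.hi = [13.3+9.6, -8.6+9.6, 9.2+9.6] = [22.900,1.000,18.800]
diag = √(22.6²+22.6²+30.6²) = √1957.88 = 44.248


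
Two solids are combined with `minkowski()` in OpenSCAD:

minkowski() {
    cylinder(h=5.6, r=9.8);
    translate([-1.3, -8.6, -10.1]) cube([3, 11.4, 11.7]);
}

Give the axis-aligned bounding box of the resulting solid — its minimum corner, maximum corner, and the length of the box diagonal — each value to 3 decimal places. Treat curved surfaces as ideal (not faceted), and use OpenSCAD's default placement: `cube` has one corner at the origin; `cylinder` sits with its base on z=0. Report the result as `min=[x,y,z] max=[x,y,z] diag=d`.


A = translate([-1.3, -8.6, -10.1]) cube([3, 11.4, 11.7]) → bbox [-1.3,-8.6,-10.1] .. [1.7,2.8,1.6]
B = cylinder(h=5.6, r=9.8) → bbox [-9.8,-9.8,0] .. [9.8,9.8,5.6]
lo = A.lo+B.lo = [-1.3-9.8, -8.6-9.8, -10.1+0] = [-11.100,-18.400,-10.100]
hi = A.hi+B.hi = [1.7+9.8, 2.8+9.8, 1.6+5.6] = [11.500,12.600,7.200]
diag = √(22.6²+31²+17.3²) = √1771.05 = 42.084

min=[-11.100,-18.400,-10.100] max=[11.500,12.600,7.200] diag=42.084
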